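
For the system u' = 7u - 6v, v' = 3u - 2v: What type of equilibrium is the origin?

unstable node

A = [[7,-6],[3,-2]]; det(A-λI) = λ^2 - 5λ + 4.
λ = 4, 1: both positive.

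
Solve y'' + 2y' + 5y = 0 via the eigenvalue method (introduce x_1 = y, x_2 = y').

Let x_1 = y, x_2 = y'. Then x_1' = x_2 and x_2' = -5x_1 - 2x_2.
A = [[0,1],[-5,-2]]; det(A-λI) = λ^2 + 2λ + 5.
Eigenvalues λ = -1 ± 2i.

y(t) = c_1e^(-t)cos(2t) + c_2e^(-t)sin(2t)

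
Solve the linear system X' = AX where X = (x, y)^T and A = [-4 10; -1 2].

x(t) = -3c_1e^(-t)sin(t) + c_1e^(-t)cos(t) + c_2e^(-t)sin(t) + 3c_2e^(-t)cos(t), y(t) = -c_1e^(-t)sin(t) + c_2e^(-t)cos(t)

Coefficient matrix A = [[-4, 10], [-1, 2]].
Characteristic polynomial det(A - λI) = λ^2 + 2λ + 2 = 0.
Eigenvalues λ = -1 ± i (complex conjugate pair).
For λ=-1+i: an eigenvector is (1,0) - i(-3,-1) = (1 + 3i, 0 + i).
A real fundamental pair from Re and Im of e^((-1+i)t)v: X_1 = e^(-t)(cos(t)·(1,0) + sin(t)·(-3,-1)), X_2 = e^(-t)(sin(t)·(1,0) - cos(t)·(-3,-1)).
General solution: c_1X_1 + c_2X_2.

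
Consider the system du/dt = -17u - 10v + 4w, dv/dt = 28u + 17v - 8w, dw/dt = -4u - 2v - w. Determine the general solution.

Coefficient matrix A = [[-17, -10, 4], [28, 17, -8], [-4, -2, -1]].
det(A - λI) = 0 gives eigenvalues λ = 3, -3, -1.
For λ=3: eigenvector (-1,2,0).
For λ=-3: eigenvector (1,-1,1).
For λ=-1: eigenvector (1,-2,-1).
General solution: c_1e^(3t)(-1,2,0) + c_2e^(-3t)(1,-1,1) + c_3e^(-t)(1,-2,-1).

u(t) = -c_1e^(3t) + c_2e^(-3t) + c_3e^(-t), v(t) = 2c_1e^(3t) - c_2e^(-3t) - 2c_3e^(-t), w(t) = c_2e^(-3t) - c_3e^(-t)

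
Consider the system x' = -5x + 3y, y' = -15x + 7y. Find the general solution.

Coefficient matrix A = [[-5, 3], [-15, 7]].
Characteristic polynomial det(A - λI) = λ^2 - 2λ + 10 = 0.
Eigenvalues λ = 1 ± 3i (complex conjugate pair).
For λ=1+3i: an eigenvector is (0,1) - i(1,2) = (0 - i, 1 - 2i).
A real fundamental pair from Re and Im of e^((1+3i)t)v: X_1 = e^(t)(cos(3t)·(0,1) + sin(3t)·(1,2)), X_2 = e^(t)(sin(3t)·(0,1) - cos(3t)·(1,2)).
General solution: c_1X_1 + c_2X_2.

x(t) = c_1e^(t)sin(3t) - c_2e^(t)cos(3t), y(t) = 2c_1e^(t)sin(3t) + c_1e^(t)cos(3t) + c_2e^(t)sin(3t) - 2c_2e^(t)cos(3t)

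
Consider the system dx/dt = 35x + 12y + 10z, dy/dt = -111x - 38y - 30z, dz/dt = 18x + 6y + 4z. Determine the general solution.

x(t) = 2C_1e^(4t) - 2C_2e^(-2t) + C_3e^(-t), y(t) = -6C_1e^(4t) + 7C_2e^(-2t) - 3C_3e^(-t), z(t) = C_1e^(4t) - C_2e^(-2t)

Coefficient matrix A = [[35, 12, 10], [-111, -38, -30], [18, 6, 4]].
det(A - λI) = 0 gives eigenvalues λ = 4, -2, -1.
For λ=4: eigenvector (2,-6,1).
For λ=-2: eigenvector (-2,7,-1).
For λ=-1: eigenvector (1,-3,0).
General solution: C_1e^(4t)(2,-6,1) + C_2e^(-2t)(-2,7,-1) + C_3e^(-t)(1,-3,0).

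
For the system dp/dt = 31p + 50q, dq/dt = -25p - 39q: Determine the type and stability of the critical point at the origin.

A = [[31,50],[-25,-39]]; det(A-λI) = λ^2 + 8λ + 41.
λ = -4 ± 5i: negative real part.

stable spiral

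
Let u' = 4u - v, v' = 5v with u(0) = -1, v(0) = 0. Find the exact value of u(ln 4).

-256

A = [[4,-1],[0,5]]; eigenvalues λ = 4, 5.
Eigenvectors: (-1,0) for λ=4, (1,-1) for λ=5.
From the initial condition, c_1 = 1, c_2 = 0.
u(ln 4) = (1)(4^4)(-1) + (0)(4^5)(1) = -256.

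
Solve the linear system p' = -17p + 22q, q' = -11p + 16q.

p(t) = -2c_1e^(-6t) - c_2e^(5t), q(t) = -c_1e^(-6t) - c_2e^(5t)

Coefficient matrix A = [[-17, 22], [-11, 16]].
Characteristic polynomial det(A - λI) = λ^2 + λ - 30 = 0.
Eigenvalues λ = -6, 5.
For λ=-6: (A-λI) row 1 is [-11, 22], so an eigenvector is (-2, -1).
For λ=5: (A-λI) row 1 is [-22, 22], so an eigenvector is (-1, -1).
General solution: c_1e^(-6t)(-2,-1) + c_2e^(5t)(-1,-1).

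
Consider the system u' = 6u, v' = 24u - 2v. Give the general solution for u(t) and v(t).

u(t) = c_2e^(6t), v(t) = -c_1e^(-2t) + 3c_2e^(6t)

Coefficient matrix A = [[6, 0], [24, -2]].
Characteristic polynomial det(A - λI) = λ^2 - 4λ - 12 = 0.
Eigenvalues λ = -2, 6.
For λ=-2: (A-λI) row 1 is [8, 0], so an eigenvector is (0, -1).
For λ=6: (A-λI) row 2 is [24, -8], so an eigenvector is (1, 3).
General solution: c_1e^(-2t)(0,-1) + c_2e^(6t)(1,3).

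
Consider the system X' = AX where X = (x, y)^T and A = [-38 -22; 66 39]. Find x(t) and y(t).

x(t) = -c_1e^(6t) + 2c_2e^(-5t), y(t) = 2c_1e^(6t) - 3c_2e^(-5t)

Coefficient matrix A = [[-38, -22], [66, 39]].
Characteristic polynomial det(A - λI) = λ^2 - λ - 30 = 0.
Eigenvalues λ = 6, -5.
For λ=6: (A-λI) row 1 is [-44, -22], so an eigenvector is (-1, 2).
For λ=-5: (A-λI) row 1 is [-33, -22], so an eigenvector is (2, -3).
General solution: c_1e^(6t)(-1,2) + c_2e^(-5t)(2,-3).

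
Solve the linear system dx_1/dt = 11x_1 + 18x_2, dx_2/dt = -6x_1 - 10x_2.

Coefficient matrix A = [[11, 18], [-6, -10]].
Characteristic polynomial det(A - λI) = λ^2 - λ - 2 = 0.
Eigenvalues λ = -1, 2.
For λ=-1: (A-λI) row 1 is [12, 18], so an eigenvector is (3, -2).
For λ=2: (A-λI) row 1 is [9, 18], so an eigenvector is (2, -1).
General solution: c_1e^(-t)(3,-2) + c_2e^(2t)(2,-1).

x_1(t) = 3c_1e^(-t) + 2c_2e^(2t), x_2(t) = -2c_1e^(-t) - c_2e^(2t)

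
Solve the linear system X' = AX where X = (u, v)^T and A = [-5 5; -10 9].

u(t) = c_1e^(2t)sin(t) + 2c_1e^(2t)cos(t) + 2c_2e^(2t)sin(t) - c_2e^(2t)cos(t), v(t) = c_1e^(2t)sin(t) + 3c_1e^(2t)cos(t) + 3c_2e^(2t)sin(t) - c_2e^(2t)cos(t)

Coefficient matrix A = [[-5, 5], [-10, 9]].
Characteristic polynomial det(A - λI) = λ^2 - 4λ + 5 = 0.
Eigenvalues λ = 2 ± i (complex conjugate pair).
For λ=2+i: an eigenvector is (2,3) - i(1,1) = (2 - i, 3 - i).
A real fundamental pair from Re and Im of e^((2+i)t)v: X_1 = e^(2t)(cos(t)·(2,3) + sin(t)·(1,1)), X_2 = e^(2t)(sin(t)·(2,3) - cos(t)·(1,1)).
General solution: c_1X_1 + c_2X_2.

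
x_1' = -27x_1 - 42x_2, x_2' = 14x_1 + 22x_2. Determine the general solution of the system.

x_1(t) = -2c_1e^(-6t) - 3c_2e^(t), x_2(t) = c_1e^(-6t) + 2c_2e^(t)

Coefficient matrix A = [[-27, -42], [14, 22]].
Characteristic polynomial det(A - λI) = λ^2 + 5λ - 6 = 0.
Eigenvalues λ = -6, 1.
For λ=-6: (A-λI) row 1 is [-21, -42], so an eigenvector is (-2, 1).
For λ=1: (A-λI) row 1 is [-28, -42], so an eigenvector is (-3, 2).
General solution: c_1e^(-6t)(-2,1) + c_2e^(t)(-3,2).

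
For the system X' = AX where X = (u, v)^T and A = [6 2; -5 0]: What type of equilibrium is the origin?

A = [[6,2],[-5,0]]; det(A-λI) = λ^2 - 6λ + 10.
λ = 3 ± i: positive real part.

unstable spiral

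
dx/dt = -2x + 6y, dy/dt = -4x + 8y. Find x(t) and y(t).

x(t) = K_1e^(4t) - 3K_2e^(2t), y(t) = K_1e^(4t) - 2K_2e^(2t)

Coefficient matrix A = [[-2, 6], [-4, 8]].
Characteristic polynomial det(A - λI) = λ^2 - 6λ + 8 = 0.
Eigenvalues λ = 4, 2.
For λ=4: (A-λI) row 1 is [-6, 6], so an eigenvector is (1, 1).
For λ=2: (A-λI) row 1 is [-4, 6], so an eigenvector is (-3, -2).
General solution: K_1e^(4t)(1,1) + K_2e^(2t)(-3,-2).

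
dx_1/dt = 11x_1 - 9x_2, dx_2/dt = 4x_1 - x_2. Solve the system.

x_1(t) = -3C_1e^(5t) - 3C_2te^(5t) - 2C_2e^(5t), x_2(t) = -2C_1e^(5t) - 2C_2te^(5t) - C_2e^(5t)

Coefficient matrix A = [[11, -9], [4, -1]].
Characteristic polynomial det(A - λI) = λ^2 - 10λ + 25 = 0.
Single eigenvalue λ = 5 with algebraic multiplicity 2.
Eigenvector v = (-3,-2); generalized eigenvector w with (A-λI)w=v is (-2,-1).
General solution: e^(5t)[C_1·v + C_2·(t·v + w)].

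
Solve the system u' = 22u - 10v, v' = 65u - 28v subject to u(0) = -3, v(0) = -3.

Coefficient matrix A = [[22, -10], [65, -28]].
Characteristic polynomial det(A - λI) = λ^2 + 6λ + 34 = 0.
Eigenvalues λ = -3 ± 5i (complex conjugate pair).
For λ=-3+5i: an eigenvector is (-1,-2) - i(-1,-3) = (-1 + i, -2 + 3i).
A real fundamental pair from Re and Im of e^((-3+5i)t)v: X_1 = e^(-3t)(cos(5t)·(-1,-2) + sin(5t)·(-1,-3)), X_2 = e^(-3t)(sin(5t)·(-1,-2) - cos(5t)·(-1,-3)).
General solution: K_1X_1 + K_2X_2.
Applying u(0)=-3, v(0)=-3 gives K_1=6, K_2=3.

u(t) = -9e^(-3t)sin(5t) - 3e^(-3t)cos(5t), v(t) = -24e^(-3t)sin(5t) - 3e^(-3t)cos(5t)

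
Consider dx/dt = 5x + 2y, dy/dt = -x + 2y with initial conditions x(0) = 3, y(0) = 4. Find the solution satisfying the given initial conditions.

Coefficient matrix A = [[5, 2], [-1, 2]].
Characteristic polynomial det(A - λI) = λ^2 - 7λ + 12 = 0.
Eigenvalues λ = 3, 4.
For λ=3: (A-λI) row 1 is [2, 2], so an eigenvector is (1, -1).
For λ=4: (A-λI) row 1 is [1, 2], so an eigenvector is (-2, 1).
General solution: C_1e^(3t)(1,-1) + C_2e^(4t)(-2,1).
Applying x(0)=3, y(0)=4 gives C_1=-11, C_2=-7.

x(t) = 14e^(4t) - 11e^(3t), y(t) = -7e^(4t) + 11e^(3t)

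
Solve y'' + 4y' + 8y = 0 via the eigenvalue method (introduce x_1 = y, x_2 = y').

Let x_1 = y, x_2 = y'. Then x_1' = x_2 and x_2' = -8x_1 - 4x_2.
A = [[0,1],[-8,-4]]; det(A-λI) = λ^2 + 4λ + 8.
Eigenvalues λ = -2 ± 2i.

y(t) = c_1e^(-2t)cos(2t) + c_2e^(-2t)sin(2t)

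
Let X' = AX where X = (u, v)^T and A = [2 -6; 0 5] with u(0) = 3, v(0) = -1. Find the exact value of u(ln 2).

68

A = [[2,-6],[0,5]]; eigenvalues λ = 5, 2.
Eigenvectors: (2,-1) for λ=5, (1,0) for λ=2.
From the initial condition, c_1 = 1, c_2 = 1.
u(ln 2) = (1)(2^5)(2) + (1)(2^2)(1) = 68.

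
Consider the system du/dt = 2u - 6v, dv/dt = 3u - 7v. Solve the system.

u(t) = 2c_1e^(-t) - c_2e^(-4t), v(t) = c_1e^(-t) - c_2e^(-4t)

Coefficient matrix A = [[2, -6], [3, -7]].
Characteristic polynomial det(A - λI) = λ^2 + 5λ + 4 = 0.
Eigenvalues λ = -1, -4.
For λ=-1: (A-λI) row 1 is [3, -6], so an eigenvector is (2, 1).
For λ=-4: (A-λI) row 1 is [6, -6], so an eigenvector is (-1, -1).
General solution: c_1e^(-t)(2,1) + c_2e^(-4t)(-1,-1).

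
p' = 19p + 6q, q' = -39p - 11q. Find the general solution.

Coefficient matrix A = [[19, 6], [-39, -11]].
Characteristic polynomial det(A - λI) = λ^2 - 8λ + 25 = 0.
Eigenvalues λ = 4 ± 3i (complex conjugate pair).
For λ=4+3i: an eigenvector is (-1,3) - i(1,-2) = (-1 - i, 3 + 2i).
A real fundamental pair from Re and Im of e^((4+3i)t)v: X_1 = e^(4t)(cos(3t)·(-1,3) + sin(3t)·(1,-2)), X_2 = e^(4t)(sin(3t)·(-1,3) - cos(3t)·(1,-2)).
General solution: K_1X_1 + K_2X_2.

p(t) = K_1e^(4t)sin(3t) - K_1e^(4t)cos(3t) - K_2e^(4t)sin(3t) - K_2e^(4t)cos(3t), q(t) = -2K_1e^(4t)sin(3t) + 3K_1e^(4t)cos(3t) + 3K_2e^(4t)sin(3t) + 2K_2e^(4t)cos(3t)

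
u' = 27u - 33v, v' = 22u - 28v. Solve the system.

Coefficient matrix A = [[27, -33], [22, -28]].
Characteristic polynomial det(A - λI) = λ^2 + λ - 30 = 0.
Eigenvalues λ = 5, -6.
For λ=5: (A-λI) row 1 is [22, -33], so an eigenvector is (-3, -2).
For λ=-6: (A-λI) row 1 is [33, -33], so an eigenvector is (-1, -1).
General solution: C_1e^(5t)(-3,-2) + C_2e^(-6t)(-1,-1).

u(t) = -3C_1e^(5t) - C_2e^(-6t), v(t) = -2C_1e^(5t) - C_2e^(-6t)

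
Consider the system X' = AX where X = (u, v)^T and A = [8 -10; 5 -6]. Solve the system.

u(t) = 3C_1e^(t)sin(t) - C_1e^(t)cos(t) - C_2e^(t)sin(t) - 3C_2e^(t)cos(t), v(t) = 2C_1e^(t)sin(t) - C_1e^(t)cos(t) - C_2e^(t)sin(t) - 2C_2e^(t)cos(t)

Coefficient matrix A = [[8, -10], [5, -6]].
Characteristic polynomial det(A - λI) = λ^2 - 2λ + 2 = 0.
Eigenvalues λ = 1 ± i (complex conjugate pair).
For λ=1+i: an eigenvector is (-1,-1) - i(3,2) = (-1 - 3i, -1 - 2i).
A real fundamental pair from Re and Im of e^((1+i)t)v: X_1 = e^(t)(cos(t)·(-1,-1) + sin(t)·(3,2)), X_2 = e^(t)(sin(t)·(-1,-1) - cos(t)·(3,2)).
General solution: C_1X_1 + C_2X_2.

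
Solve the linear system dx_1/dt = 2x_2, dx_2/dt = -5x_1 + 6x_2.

Coefficient matrix A = [[0, 2], [-5, 6]].
Characteristic polynomial det(A - λI) = λ^2 - 6λ + 10 = 0.
Eigenvalues λ = 3 ± i (complex conjugate pair).
For λ=3+i: an eigenvector is (-1,-2) - i(-1,-1) = (-1 + i, -2 + i).
A real fundamental pair from Re and Im of e^((3+i)t)v: X_1 = e^(3t)(cos(t)·(-1,-2) + sin(t)·(-1,-1)), X_2 = e^(3t)(sin(t)·(-1,-2) - cos(t)·(-1,-1)).
General solution: K_1X_1 + K_2X_2.

x_1(t) = -K_1e^(3t)sin(t) - K_1e^(3t)cos(t) - K_2e^(3t)sin(t) + K_2e^(3t)cos(t), x_2(t) = -K_1e^(3t)sin(t) - 2K_1e^(3t)cos(t) - 2K_2e^(3t)sin(t) + K_2e^(3t)cos(t)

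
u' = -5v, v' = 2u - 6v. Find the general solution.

u(t) = -2C_1e^(-3t)sin(t) + C_1e^(-3t)cos(t) + C_2e^(-3t)sin(t) + 2C_2e^(-3t)cos(t), v(t) = -C_1e^(-3t)sin(t) + C_1e^(-3t)cos(t) + C_2e^(-3t)sin(t) + C_2e^(-3t)cos(t)

Coefficient matrix A = [[0, -5], [2, -6]].
Characteristic polynomial det(A - λI) = λ^2 + 6λ + 10 = 0.
Eigenvalues λ = -3 ± i (complex conjugate pair).
For λ=-3+i: an eigenvector is (1,1) - i(-2,-1) = (1 + 2i, 1 + i).
A real fundamental pair from Re and Im of e^((-3+i)t)v: X_1 = e^(-3t)(cos(t)·(1,1) + sin(t)·(-2,-1)), X_2 = e^(-3t)(sin(t)·(1,1) - cos(t)·(-2,-1)).
General solution: C_1X_1 + C_2X_2.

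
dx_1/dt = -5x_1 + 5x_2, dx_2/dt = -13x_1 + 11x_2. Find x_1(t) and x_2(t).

Coefficient matrix A = [[-5, 5], [-13, 11]].
Characteristic polynomial det(A - λI) = λ^2 - 6λ + 10 = 0.
Eigenvalues λ = 3 ± i (complex conjugate pair).
For λ=3+i: an eigenvector is (1,2) - i(2,3) = (1 - 2i, 2 - 3i).
A real fundamental pair from Re and Im of e^((3+i)t)v: X_1 = e^(3t)(cos(t)·(1,2) + sin(t)·(2,3)), X_2 = e^(3t)(sin(t)·(1,2) - cos(t)·(2,3)).
General solution: C_1X_1 + C_2X_2.

x_1(t) = 2C_1e^(3t)sin(t) + C_1e^(3t)cos(t) + C_2e^(3t)sin(t) - 2C_2e^(3t)cos(t), x_2(t) = 3C_1e^(3t)sin(t) + 2C_1e^(3t)cos(t) + 2C_2e^(3t)sin(t) - 3C_2e^(3t)cos(t)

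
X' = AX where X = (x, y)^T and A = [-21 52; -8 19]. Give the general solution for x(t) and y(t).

Coefficient matrix A = [[-21, 52], [-8, 19]].
Characteristic polynomial det(A - λI) = λ^2 + 2λ + 17 = 0.
Eigenvalues λ = -1 ± 4i (complex conjugate pair).
For λ=-1+4i: an eigenvector is (-2,-1) - i(-3,-1) = (-2 + 3i, -1 + i).
A real fundamental pair from Re and Im of e^((-1+4i)t)v: X_1 = e^(-t)(cos(4t)·(-2,-1) + sin(4t)·(-3,-1)), X_2 = e^(-t)(sin(4t)·(-2,-1) - cos(4t)·(-3,-1)).
General solution: c_1X_1 + c_2X_2.

x(t) = -3c_1e^(-t)sin(4t) - 2c_1e^(-t)cos(4t) - 2c_2e^(-t)sin(4t) + 3c_2e^(-t)cos(4t), y(t) = -c_1e^(-t)sin(4t) - c_1e^(-t)cos(4t) - c_2e^(-t)sin(4t) + c_2e^(-t)cos(4t)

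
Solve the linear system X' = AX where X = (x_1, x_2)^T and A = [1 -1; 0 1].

x_1(t) = -C_1e^(t) - C_2te^(t) + C_2e^(t), x_2(t) = C_2e^(t)

Coefficient matrix A = [[1, -1], [0, 1]].
Characteristic polynomial det(A - λI) = λ^2 - 2λ + 1 = 0.
Single eigenvalue λ = 1 with algebraic multiplicity 2.
Eigenvector v = (-1,0); generalized eigenvector w with (A-λI)w=v is (1,1).
General solution: e^(t)[C_1·v + C_2·(t·v + w)].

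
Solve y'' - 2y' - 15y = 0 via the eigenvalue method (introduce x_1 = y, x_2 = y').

Let x_1 = y, x_2 = y'. Then x_1' = x_2 and x_2' = 15x_1 + 2x_2.
A = [[0,1],[15,2]]; det(A-λI) = λ^2 - 2λ - 15.
Eigenvalues λ = -3, 5 with eigenvectors (1,-3), (1,5).

y(t) = K_1e^(-3t) + K_2e^(5t)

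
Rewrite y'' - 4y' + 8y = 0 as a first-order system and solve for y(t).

Let x_1 = y, x_2 = y'. Then x_1' = x_2 and x_2' = -8x_1 + 4x_2.
A = [[0,1],[-8,4]]; det(A-λI) = λ^2 - 4λ + 8.
Eigenvalues λ = 2 ± 2i.

y(t) = c_1e^(2t)cos(2t) + c_2e^(2t)sin(2t)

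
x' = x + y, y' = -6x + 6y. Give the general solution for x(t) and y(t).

x(t) = -C_1e^(4t) - C_2e^(3t), y(t) = -3C_1e^(4t) - 2C_2e^(3t)

Coefficient matrix A = [[1, 1], [-6, 6]].
Characteristic polynomial det(A - λI) = λ^2 - 7λ + 12 = 0.
Eigenvalues λ = 4, 3.
For λ=4: (A-λI) row 1 is [-3, 1], so an eigenvector is (-1, -3).
For λ=3: (A-λI) row 1 is [-2, 1], so an eigenvector is (-1, -2).
General solution: C_1e^(4t)(-1,-3) + C_2e^(3t)(-1,-2).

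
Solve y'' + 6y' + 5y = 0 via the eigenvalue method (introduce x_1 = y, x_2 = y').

Let x_1 = y, x_2 = y'. Then x_1' = x_2 and x_2' = -5x_1 - 6x_2.
A = [[0,1],[-5,-6]]; det(A-λI) = λ^2 + 6λ + 5.
Eigenvalues λ = -5, -1 with eigenvectors (1,-5), (1,-1).

y(t) = c_1e^(-5t) + c_2e^(-t)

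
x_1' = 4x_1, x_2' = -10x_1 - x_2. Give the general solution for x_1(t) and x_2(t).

Coefficient matrix A = [[4, 0], [-10, -1]].
Characteristic polynomial det(A - λI) = λ^2 - 3λ - 4 = 0.
Eigenvalues λ = 4, -1.
For λ=4: (A-λI) row 2 is [-10, -5], so an eigenvector is (-1, 2).
For λ=-1: (A-λI) row 1 is [5, 0], so an eigenvector is (0, -1).
General solution: K_1e^(4t)(-1,2) + K_2e^(-t)(0,-1).

x_1(t) = -K_1e^(4t), x_2(t) = 2K_1e^(4t) - K_2e^(-t)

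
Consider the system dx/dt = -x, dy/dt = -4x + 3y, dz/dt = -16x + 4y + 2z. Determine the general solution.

Coefficient matrix A = [[-1, 0, 0], [-4, 3, 0], [-16, 4, 2]].
det(A - λI) = 0 gives eigenvalues λ = -1, 3, 2.
For λ=-1: eigenvector (1,1,4).
For λ=3: eigenvector (0,1,4).
For λ=2: eigenvector (0,0,1).
General solution: C_1e^(-t)(1,1,4) + C_2e^(3t)(0,1,4) + C_3e^(2t)(0,0,1).

x(t) = C_1e^(-t), y(t) = C_1e^(-t) + C_2e^(3t), z(t) = 4C_1e^(-t) + 4C_2e^(3t) + C_3e^(2t)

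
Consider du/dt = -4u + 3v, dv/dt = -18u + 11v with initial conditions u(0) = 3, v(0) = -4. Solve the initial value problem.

Coefficient matrix A = [[-4, 3], [-18, 11]].
Characteristic polynomial det(A - λI) = λ^2 - 7λ + 10 = 0.
Eigenvalues λ = 5, 2.
For λ=5: (A-λI) row 1 is [-9, 3], so an eigenvector is (-1, -3).
For λ=2: (A-λI) row 1 is [-6, 3], so an eigenvector is (-1, -2).
General solution: c_1e^(5t)(-1,-3) + c_2e^(2t)(-1,-2).
Applying u(0)=3, v(0)=-4 gives c_1=10, c_2=-13.

u(t) = -10e^(5t) + 13e^(2t), v(t) = -30e^(5t) + 26e^(2t)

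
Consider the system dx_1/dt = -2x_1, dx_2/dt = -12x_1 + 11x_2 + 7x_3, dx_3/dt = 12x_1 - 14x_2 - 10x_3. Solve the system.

Coefficient matrix A = [[-2, 0, 0], [-12, 11, 7], [12, -14, -10]].
det(A - λI) = 0 gives eigenvalues λ = -3, -2, 4.
For λ=-3: eigenvector (0,-1,2).
For λ=-2: eigenvector (1,2,-2).
For λ=4: eigenvector (0,-1,1).
General solution: C_1e^(-3t)(0,-1,2) + C_2e^(-2t)(1,2,-2) + C_3e^(4t)(0,-1,1).

x_1(t) = C_2e^(-2t), x_2(t) = -C_1e^(-3t) + 2C_2e^(-2t) - C_3e^(4t), x_3(t) = 2C_1e^(-3t) - 2C_2e^(-2t) + C_3e^(4t)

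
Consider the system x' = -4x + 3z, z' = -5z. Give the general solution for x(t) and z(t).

x(t) = -3C_1e^(-5t) - C_2e^(-4t), z(t) = C_1e^(-5t)

Coefficient matrix A = [[-4, 3], [0, -5]].
Characteristic polynomial det(A - λI) = λ^2 + 9λ + 20 = 0.
Eigenvalues λ = -5, -4.
For λ=-5: (A-λI) row 1 is [1, 3], so an eigenvector is (-3, 1).
For λ=-4: (A-λI) row 1 is [0, 3], so an eigenvector is (-1, 0).
General solution: C_1e^(-5t)(-3,1) + C_2e^(-4t)(-1,0).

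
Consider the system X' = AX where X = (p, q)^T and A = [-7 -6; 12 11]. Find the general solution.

p(t) = -c_1e^(-t) - c_2e^(5t), q(t) = c_1e^(-t) + 2c_2e^(5t)

Coefficient matrix A = [[-7, -6], [12, 11]].
Characteristic polynomial det(A - λI) = λ^2 - 4λ - 5 = 0.
Eigenvalues λ = -1, 5.
For λ=-1: (A-λI) row 1 is [-6, -6], so an eigenvector is (-1, 1).
For λ=5: (A-λI) row 1 is [-12, -6], so an eigenvector is (-1, 2).
General solution: c_1e^(-t)(-1,1) + c_2e^(5t)(-1,2).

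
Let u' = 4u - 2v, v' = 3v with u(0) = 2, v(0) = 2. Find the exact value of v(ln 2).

16

A = [[4,-2],[0,3]]; eigenvalues λ = 3, 4.
Eigenvectors: (-2,-1) for λ=3, (-1,0) for λ=4.
From the initial condition, c_1 = -2, c_2 = 2.
v(ln 2) = (-2)(2^3)(-1) + (2)(2^4)(0) = 16.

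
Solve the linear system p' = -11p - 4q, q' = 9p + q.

p(t) = 2C_1e^(-5t) + 2C_2te^(-5t) + C_2e^(-5t), q(t) = -3C_1e^(-5t) - 3C_2te^(-5t) - 2C_2e^(-5t)

Coefficient matrix A = [[-11, -4], [9, 1]].
Characteristic polynomial det(A - λI) = λ^2 + 10λ + 25 = 0.
Single eigenvalue λ = -5 with algebraic multiplicity 2.
Eigenvector v = (2,-3); generalized eigenvector w with (A-λI)w=v is (1,-2).
General solution: e^(-5t)[C_1·v + C_2·(t·v + w)].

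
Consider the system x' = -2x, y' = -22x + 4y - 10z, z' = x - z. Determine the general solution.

Coefficient matrix A = [[-2, 0, 0], [-22, 4, -10], [1, 0, -1]].
det(A - λI) = 0 gives eigenvalues λ = 4, -2, -1.
For λ=4: eigenvector (0,1,0).
For λ=-2: eigenvector (1,2,-1).
For λ=-1: eigenvector (0,2,1).
General solution: c_1e^(4t)(0,1,0) + c_2e^(-2t)(1,2,-1) + c_3e^(-t)(0,2,1).

x(t) = c_2e^(-2t), y(t) = c_1e^(4t) + 2c_2e^(-2t) + 2c_3e^(-t), z(t) = -c_2e^(-2t) + c_3e^(-t)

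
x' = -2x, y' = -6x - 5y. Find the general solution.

Coefficient matrix A = [[-2, 0], [-6, -5]].
Characteristic polynomial det(A - λI) = λ^2 + 7λ + 10 = 0.
Eigenvalues λ = -2, -5.
For λ=-2: (A-λI) row 2 is [-6, -3], so an eigenvector is (1, -2).
For λ=-5: (A-λI) row 1 is [3, 0], so an eigenvector is (0, -1).
General solution: c_1e^(-2t)(1,-2) + c_2e^(-5t)(0,-1).

x(t) = c_1e^(-2t), y(t) = -2c_1e^(-2t) - c_2e^(-5t)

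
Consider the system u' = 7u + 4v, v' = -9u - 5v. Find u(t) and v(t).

Coefficient matrix A = [[7, 4], [-9, -5]].
Characteristic polynomial det(A - λI) = λ^2 - 2λ + 1 = 0.
Single eigenvalue λ = 1 with algebraic multiplicity 2.
Eigenvector v = (-2,3); generalized eigenvector w with (A-λI)w=v is (-1,1).
General solution: e^(t)[C_1·v + C_2·(t·v + w)].

u(t) = -2C_1e^(t) - 2C_2te^(t) - C_2e^(t), v(t) = 3C_1e^(t) + 3C_2te^(t) + C_2e^(t)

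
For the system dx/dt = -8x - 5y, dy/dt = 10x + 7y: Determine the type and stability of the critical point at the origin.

saddle

A = [[-8,-5],[10,7]]; det(A-λI) = λ^2 + λ - 6.
λ = -3, 2: opposite signs.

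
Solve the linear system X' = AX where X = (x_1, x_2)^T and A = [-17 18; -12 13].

x_1(t) = 3c_1e^(-5t) + c_2e^(t), x_2(t) = 2c_1e^(-5t) + c_2e^(t)

Coefficient matrix A = [[-17, 18], [-12, 13]].
Characteristic polynomial det(A - λI) = λ^2 + 4λ - 5 = 0.
Eigenvalues λ = -5, 1.
For λ=-5: (A-λI) row 1 is [-12, 18], so an eigenvector is (3, 2).
For λ=1: (A-λI) row 1 is [-18, 18], so an eigenvector is (1, 1).
General solution: c_1e^(-5t)(3,2) + c_2e^(t)(1,1).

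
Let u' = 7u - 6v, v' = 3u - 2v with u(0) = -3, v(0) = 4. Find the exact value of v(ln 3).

A = [[7,-6],[3,-2]]; eigenvalues λ = 1, 4.
Eigenvectors: (-1,-1) for λ=1, (-2,-1) for λ=4.
From the initial condition, c_1 = -11, c_2 = 7.
v(ln 3) = (-11)(3^1)(-1) + (7)(3^4)(-1) = -534.

-534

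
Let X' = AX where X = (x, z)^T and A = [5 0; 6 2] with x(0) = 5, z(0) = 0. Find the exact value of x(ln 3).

A = [[5,0],[6,2]]; eigenvalues λ = 5, 2.
Eigenvectors: (1,2) for λ=5, (0,-1) for λ=2.
From the initial condition, c_1 = 5, c_2 = 10.
x(ln 3) = (5)(3^5)(1) + (10)(3^2)(0) = 1215.

1215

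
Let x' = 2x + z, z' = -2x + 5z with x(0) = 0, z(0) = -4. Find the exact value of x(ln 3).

A = [[2,1],[-2,5]]; eigenvalues λ = 3, 4.
Eigenvectors: (1,1) for λ=3, (1,2) for λ=4.
From the initial condition, c_1 = 4, c_2 = -4.
x(ln 3) = (4)(3^3)(1) + (-4)(3^4)(1) = -216.

-216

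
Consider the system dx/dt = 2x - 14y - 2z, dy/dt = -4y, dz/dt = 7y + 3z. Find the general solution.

x(t) = C_1e^(2t) + 2C_2e^(3t) + 2C_3e^(-4t), y(t) = C_3e^(-4t), z(t) = -C_2e^(3t) - C_3e^(-4t)

Coefficient matrix A = [[2, -14, -2], [0, -4, 0], [0, 7, 3]].
det(A - λI) = 0 gives eigenvalues λ = 2, 3, -4.
For λ=2: eigenvector (1,0,0).
For λ=3: eigenvector (2,0,-1).
For λ=-4: eigenvector (2,1,-1).
General solution: C_1e^(2t)(1,0,0) + C_2e^(3t)(2,0,-1) + C_3e^(-4t)(2,1,-1).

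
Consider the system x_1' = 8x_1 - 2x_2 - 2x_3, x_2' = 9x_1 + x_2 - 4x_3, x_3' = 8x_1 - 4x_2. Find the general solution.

Coefficient matrix A = [[8, -2, -2], [9, 1, -4], [8, -4, 0]].
det(A - λI) = 0 gives eigenvalues λ = 2, 3, 4.
For λ=2: eigenvector (1,1,2).
For λ=3: eigenvector (2,1,4).
For λ=4: eigenvector (1,-1,3).
General solution: K_1e^(2t)(1,1,2) + K_2e^(3t)(2,1,4) + K_3e^(4t)(1,-1,3).

x_1(t) = K_1e^(2t) + 2K_2e^(3t) + K_3e^(4t), x_2(t) = K_1e^(2t) + K_2e^(3t) - K_3e^(4t), x_3(t) = 2K_1e^(2t) + 4K_2e^(3t) + 3K_3e^(4t)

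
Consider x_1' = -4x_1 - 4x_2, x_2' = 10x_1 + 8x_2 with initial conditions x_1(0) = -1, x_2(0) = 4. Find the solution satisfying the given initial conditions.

x_1(t) = -5e^(2t)sin(2t) - e^(2t)cos(2t), x_2(t) = 7e^(2t)sin(2t) + 4e^(2t)cos(2t)

Coefficient matrix A = [[-4, -4], [10, 8]].
Characteristic polynomial det(A - λI) = λ^2 - 4λ + 8 = 0.
Eigenvalues λ = 2 ± 2i (complex conjugate pair).
For λ=2+2i: an eigenvector is (-1,2) - i(-1,1) = (-1 + i, 2 - i).
A real fundamental pair from Re and Im of e^((2+2i)t)v: X_1 = e^(2t)(cos(2t)·(-1,2) + sin(2t)·(-1,1)), X_2 = e^(2t)(sin(2t)·(-1,2) - cos(2t)·(-1,1)).
General solution: C_1X_1 + C_2X_2.
Applying x_1(0)=-1, x_2(0)=4 gives C_1=3, C_2=2.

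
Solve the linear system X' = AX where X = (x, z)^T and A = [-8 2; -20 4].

Coefficient matrix A = [[-8, 2], [-20, 4]].
Characteristic polynomial det(A - λI) = λ^2 + 4λ + 8 = 0.
Eigenvalues λ = -2 ± 2i (complex conjugate pair).
For λ=-2+2i: an eigenvector is (0,-1) - i(-1,-3) = (0 + i, -1 + 3i).
A real fundamental pair from Re and Im of e^((-2+2i)t)v: X_1 = e^(-2t)(cos(2t)·(0,-1) + sin(2t)·(-1,-3)), X_2 = e^(-2t)(sin(2t)·(0,-1) - cos(2t)·(-1,-3)).
General solution: C_1X_1 + C_2X_2.

x(t) = -C_1e^(-2t)sin(2t) + C_2e^(-2t)cos(2t), z(t) = -3C_1e^(-2t)sin(2t) - C_1e^(-2t)cos(2t) - C_2e^(-2t)sin(2t) + 3C_2e^(-2t)cos(2t)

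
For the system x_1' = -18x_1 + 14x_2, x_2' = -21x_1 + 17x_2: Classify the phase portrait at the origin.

saddle

A = [[-18,14],[-21,17]]; det(A-λI) = λ^2 + λ - 12.
λ = -4, 3: opposite signs.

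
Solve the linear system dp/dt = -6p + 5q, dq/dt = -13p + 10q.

Coefficient matrix A = [[-6, 5], [-13, 10]].
Characteristic polynomial det(A - λI) = λ^2 - 4λ + 5 = 0.
Eigenvalues λ = 2 ± i (complex conjugate pair).
For λ=2+i: an eigenvector is (2,3) - i(-1,-2) = (2 + i, 3 + 2i).
A real fundamental pair from Re and Im of e^((2+i)t)v: X_1 = e^(2t)(cos(t)·(2,3) + sin(t)·(-1,-2)), X_2 = e^(2t)(sin(t)·(2,3) - cos(t)·(-1,-2)).
General solution: C_1X_1 + C_2X_2.

p(t) = -C_1e^(2t)sin(t) + 2C_1e^(2t)cos(t) + 2C_2e^(2t)sin(t) + C_2e^(2t)cos(t), q(t) = -2C_1e^(2t)sin(t) + 3C_1e^(2t)cos(t) + 3C_2e^(2t)sin(t) + 2C_2e^(2t)cos(t)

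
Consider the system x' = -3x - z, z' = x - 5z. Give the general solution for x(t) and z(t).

x(t) = -C_1e^(-4t) - C_2te^(-4t) - 3C_2e^(-4t), z(t) = -C_1e^(-4t) - C_2te^(-4t) - 2C_2e^(-4t)

Coefficient matrix A = [[-3, -1], [1, -5]].
Characteristic polynomial det(A - λI) = λ^2 + 8λ + 16 = 0.
Single eigenvalue λ = -4 with algebraic multiplicity 2.
Eigenvector v = (-1,-1); generalized eigenvector w with (A-λI)w=v is (-3,-2).
General solution: e^(-4t)[C_1·v + C_2·(t·v + w)].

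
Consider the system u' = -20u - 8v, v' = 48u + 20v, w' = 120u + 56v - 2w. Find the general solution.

Coefficient matrix A = [[-20, -8, 0], [48, 20, 0], [120, 56, -2]].
det(A - λI) = 0 gives eigenvalues λ = -4, -2, 4.
For λ=-4: eigenvector (1,-2,-4).
For λ=-2: eigenvector (0,0,1).
For λ=4: eigenvector (-1,3,8).
General solution: c_1e^(-4t)(1,-2,-4) + c_2e^(-2t)(0,0,1) + c_3e^(4t)(-1,3,8).

u(t) = c_1e^(-4t) - c_3e^(4t), v(t) = -2c_1e^(-4t) + 3c_3e^(4t), w(t) = -4c_1e^(-4t) + c_2e^(-2t) + 8c_3e^(4t)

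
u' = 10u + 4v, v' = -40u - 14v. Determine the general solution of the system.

Coefficient matrix A = [[10, 4], [-40, -14]].
Characteristic polynomial det(A - λI) = λ^2 + 4λ + 20 = 0.
Eigenvalues λ = -2 ± 4i (complex conjugate pair).
For λ=-2+4i: an eigenvector is (1,-3) - i(0,-1) = (1, -3 + i).
A real fundamental pair from Re and Im of e^((-2+4i)t)v: X_1 = e^(-2t)(cos(4t)·(1,-3) + sin(4t)·(0,-1)), X_2 = e^(-2t)(sin(4t)·(1,-3) - cos(4t)·(0,-1)).
General solution: K_1X_1 + K_2X_2.

u(t) = K_1e^(-2t)cos(4t) + K_2e^(-2t)sin(4t), v(t) = -K_1e^(-2t)sin(4t) - 3K_1e^(-2t)cos(4t) - 3K_2e^(-2t)sin(4t) + K_2e^(-2t)cos(4t)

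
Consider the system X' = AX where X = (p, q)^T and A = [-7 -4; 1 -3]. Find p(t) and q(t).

Coefficient matrix A = [[-7, -4], [1, -3]].
Characteristic polynomial det(A - λI) = λ^2 + 10λ + 25 = 0.
Single eigenvalue λ = -5 with algebraic multiplicity 2.
Eigenvector v = (-2,1); generalized eigenvector w with (A-λI)w=v is (-1,1).
General solution: e^(-5t)[c_1·v + c_2·(t·v + w)].

p(t) = -2c_1e^(-5t) - 2c_2te^(-5t) - c_2e^(-5t), q(t) = c_1e^(-5t) + c_2te^(-5t) + c_2e^(-5t)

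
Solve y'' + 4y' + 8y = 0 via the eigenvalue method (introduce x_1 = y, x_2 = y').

Let x_1 = y, x_2 = y'. Then x_1' = x_2 and x_2' = -8x_1 - 4x_2.
A = [[0,1],[-8,-4]]; det(A-λI) = λ^2 + 4λ + 8.
Eigenvalues λ = -2 ± 2i.

y(t) = c_1e^(-2t)cos(2t) + c_2e^(-2t)sin(2t)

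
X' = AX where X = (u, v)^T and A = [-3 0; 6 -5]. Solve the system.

u(t) = C_1e^(-3t), v(t) = 3C_1e^(-3t) - C_2e^(-5t)

Coefficient matrix A = [[-3, 0], [6, -5]].
Characteristic polynomial det(A - λI) = λ^2 + 8λ + 15 = 0.
Eigenvalues λ = -3, -5.
For λ=-3: (A-λI) row 2 is [6, -2], so an eigenvector is (1, 3).
For λ=-5: (A-λI) row 1 is [2, 0], so an eigenvector is (0, -1).
General solution: C_1e^(-3t)(1,3) + C_2e^(-5t)(0,-1).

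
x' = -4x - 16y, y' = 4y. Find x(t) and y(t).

x(t) = -C_1e^(-4t) - 2C_2e^(4t), y(t) = C_2e^(4t)

Coefficient matrix A = [[-4, -16], [0, 4]].
Characteristic polynomial det(A - λI) = λ^2 - 16 = 0.
Eigenvalues λ = -4, 4.
For λ=-4: (A-λI) row 1 is [0, -16], so an eigenvector is (-1, 0).
For λ=4: (A-λI) row 1 is [-8, -16], so an eigenvector is (-2, 1).
General solution: C_1e^(-4t)(-1,0) + C_2e^(4t)(-2,1).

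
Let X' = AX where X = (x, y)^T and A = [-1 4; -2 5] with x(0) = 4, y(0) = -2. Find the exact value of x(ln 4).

-464

A = [[-1,4],[-2,5]]; eigenvalues λ = 3, 1.
Eigenvectors: (-1,-1) for λ=3, (-2,-1) for λ=1.
From the initial condition, c_1 = 8, c_2 = -6.
x(ln 4) = (8)(4^3)(-1) + (-6)(4^1)(-2) = -464.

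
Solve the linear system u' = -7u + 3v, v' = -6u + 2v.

u(t) = c_1e^(-4t) - c_2e^(-t), v(t) = c_1e^(-4t) - 2c_2e^(-t)

Coefficient matrix A = [[-7, 3], [-6, 2]].
Characteristic polynomial det(A - λI) = λ^2 + 5λ + 4 = 0.
Eigenvalues λ = -4, -1.
For λ=-4: (A-λI) row 1 is [-3, 3], so an eigenvector is (1, 1).
For λ=-1: (A-λI) row 1 is [-6, 3], so an eigenvector is (-1, -2).
General solution: c_1e^(-4t)(1,1) + c_2e^(-t)(-1,-2).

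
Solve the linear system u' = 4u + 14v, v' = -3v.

u(t) = C_1e^(4t) + 2C_2e^(-3t), v(t) = -C_2e^(-3t)

Coefficient matrix A = [[4, 14], [0, -3]].
Characteristic polynomial det(A - λI) = λ^2 - λ - 12 = 0.
Eigenvalues λ = 4, -3.
For λ=4: (A-λI) row 1 is [0, 14], so an eigenvector is (1, 0).
For λ=-3: (A-λI) row 1 is [7, 14], so an eigenvector is (2, -1).
General solution: C_1e^(4t)(1,0) + C_2e^(-3t)(2,-1).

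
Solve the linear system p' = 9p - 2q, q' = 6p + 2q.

Coefficient matrix A = [[9, -2], [6, 2]].
Characteristic polynomial det(A - λI) = λ^2 - 11λ + 30 = 0.
Eigenvalues λ = 6, 5.
For λ=6: (A-λI) row 1 is [3, -2], so an eigenvector is (2, 3).
For λ=5: (A-λI) row 1 is [4, -2], so an eigenvector is (-1, -2).
General solution: K_1e^(6t)(2,3) + K_2e^(5t)(-1,-2).

p(t) = 2K_1e^(6t) - K_2e^(5t), q(t) = 3K_1e^(6t) - 2K_2e^(5t)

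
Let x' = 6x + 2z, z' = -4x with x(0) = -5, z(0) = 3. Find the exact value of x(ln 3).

-549

A = [[6,2],[-4,0]]; eigenvalues λ = 2, 4.
Eigenvectors: (1,-2) for λ=2, (1,-1) for λ=4.
From the initial condition, c_1 = 2, c_2 = -7.
x(ln 3) = (2)(3^2)(1) + (-7)(3^4)(1) = -549.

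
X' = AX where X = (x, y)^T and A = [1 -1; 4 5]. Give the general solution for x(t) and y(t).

Coefficient matrix A = [[1, -1], [4, 5]].
Characteristic polynomial det(A - λI) = λ^2 - 6λ + 9 = 0.
Single eigenvalue λ = 3 with algebraic multiplicity 2.
Eigenvector v = (-1,2); generalized eigenvector w with (A-λI)w=v is (1,-1).
General solution: e^(3t)[C_1·v + C_2·(t·v + w)].

x(t) = -C_1e^(3t) - C_2te^(3t) + C_2e^(3t), y(t) = 2C_1e^(3t) + 2C_2te^(3t) - C_2e^(3t)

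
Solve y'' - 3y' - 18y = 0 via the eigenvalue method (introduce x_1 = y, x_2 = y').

y(t) = c_1e^(-3t) + c_2e^(6t)

Let x_1 = y, x_2 = y'. Then x_1' = x_2 and x_2' = 18x_1 + 3x_2.
A = [[0,1],[18,3]]; det(A-λI) = λ^2 - 3λ - 18.
Eigenvalues λ = -3, 6 with eigenvectors (1,-3), (1,6).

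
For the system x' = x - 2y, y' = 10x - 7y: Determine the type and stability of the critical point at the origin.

A = [[1,-2],[10,-7]]; det(A-λI) = λ^2 + 6λ + 13.
λ = -3 ± 2i: negative real part.

stable spiral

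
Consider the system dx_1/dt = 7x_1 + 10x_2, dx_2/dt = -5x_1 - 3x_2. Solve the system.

x_1(t) = K_1e^(2t)sin(5t) - K_1e^(2t)cos(5t) - K_2e^(2t)sin(5t) - K_2e^(2t)cos(5t), x_2(t) = K_1e^(2t)cos(5t) + K_2e^(2t)sin(5t)

Coefficient matrix A = [[7, 10], [-5, -3]].
Characteristic polynomial det(A - λI) = λ^2 - 4λ + 29 = 0.
Eigenvalues λ = 2 ± 5i (complex conjugate pair).
For λ=2+5i: an eigenvector is (-1,1) - i(1,0) = (-1 - i, 1).
A real fundamental pair from Re and Im of e^((2+5i)t)v: X_1 = e^(2t)(cos(5t)·(-1,1) + sin(5t)·(1,0)), X_2 = e^(2t)(sin(5t)·(-1,1) - cos(5t)·(1,0)).
General solution: K_1X_1 + K_2X_2.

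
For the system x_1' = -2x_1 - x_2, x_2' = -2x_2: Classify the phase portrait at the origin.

stable improper node

A = [[-2,-1],[0,-2]]; det(A-λI) = λ^2 + 4λ + 4.
repeated λ = -2 with a single eigenvector.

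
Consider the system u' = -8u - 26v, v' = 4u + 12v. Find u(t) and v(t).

u(t) = -3K_1e^(2t)sin(2t) - 2K_1e^(2t)cos(2t) - 2K_2e^(2t)sin(2t) + 3K_2e^(2t)cos(2t), v(t) = K_1e^(2t)sin(2t) + K_1e^(2t)cos(2t) + K_2e^(2t)sin(2t) - K_2e^(2t)cos(2t)

Coefficient matrix A = [[-8, -26], [4, 12]].
Characteristic polynomial det(A - λI) = λ^2 - 4λ + 8 = 0.
Eigenvalues λ = 2 ± 2i (complex conjugate pair).
For λ=2+2i: an eigenvector is (-2,1) - i(-3,1) = (-2 + 3i, 1 - i).
A real fundamental pair from Re and Im of e^((2+2i)t)v: X_1 = e^(2t)(cos(2t)·(-2,1) + sin(2t)·(-3,1)), X_2 = e^(2t)(sin(2t)·(-2,1) - cos(2t)·(-3,1)).
General solution: K_1X_1 + K_2X_2.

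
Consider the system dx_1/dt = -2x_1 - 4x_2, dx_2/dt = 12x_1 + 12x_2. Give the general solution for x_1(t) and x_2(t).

x_1(t) = 2C_1e^(4t) - C_2e^(6t), x_2(t) = -3C_1e^(4t) + 2C_2e^(6t)

Coefficient matrix A = [[-2, -4], [12, 12]].
Characteristic polynomial det(A - λI) = λ^2 - 10λ + 24 = 0.
Eigenvalues λ = 4, 6.
For λ=4: (A-λI) row 1 is [-6, -4], so an eigenvector is (2, -3).
For λ=6: (A-λI) row 1 is [-8, -4], so an eigenvector is (-1, 2).
General solution: C_1e^(4t)(2,-3) + C_2e^(6t)(-1,2).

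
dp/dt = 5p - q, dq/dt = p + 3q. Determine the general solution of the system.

Coefficient matrix A = [[5, -1], [1, 3]].
Characteristic polynomial det(A - λI) = λ^2 - 8λ + 16 = 0.
Single eigenvalue λ = 4 with algebraic multiplicity 2.
Eigenvector v = (1,1); generalized eigenvector w with (A-λI)w=v is (0,-1).
General solution: e^(4t)[K_1·v + K_2·(t·v + w)].

p(t) = K_1e^(4t) + K_2te^(4t), q(t) = K_1e^(4t) + K_2te^(4t) - K_2e^(4t)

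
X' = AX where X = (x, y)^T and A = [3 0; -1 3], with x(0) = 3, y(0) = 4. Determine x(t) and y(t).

Coefficient matrix A = [[3, 0], [-1, 3]].
Characteristic polynomial det(A - λI) = λ^2 - 6λ + 9 = 0.
Single eigenvalue λ = 3 with algebraic multiplicity 2.
Eigenvector v = (0,-1); generalized eigenvector w with (A-λI)w=v is (1,1).
General solution: e^(3t)[K_1·v + K_2·(t·v + w)].
Applying x(0)=3, y(0)=4 gives K_1=-1, K_2=3.

x(t) = 3e^(3t), y(t) = -3te^(3t) + 4e^(3t)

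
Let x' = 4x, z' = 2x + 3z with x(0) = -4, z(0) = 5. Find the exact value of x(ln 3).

A = [[4,0],[2,3]]; eigenvalues λ = 4, 3.
Eigenvectors: (1,2) for λ=4, (0,1) for λ=3.
From the initial condition, c_1 = -4, c_2 = 13.
x(ln 3) = (-4)(3^4)(1) + (13)(3^3)(0) = -324.

-324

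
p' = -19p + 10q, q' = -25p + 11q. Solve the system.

p(t) = c_1e^(-4t)sin(5t) + c_1e^(-4t)cos(5t) + c_2e^(-4t)sin(5t) - c_2e^(-4t)cos(5t), q(t) = c_1e^(-4t)sin(5t) + 2c_1e^(-4t)cos(5t) + 2c_2e^(-4t)sin(5t) - c_2e^(-4t)cos(5t)

Coefficient matrix A = [[-19, 10], [-25, 11]].
Characteristic polynomial det(A - λI) = λ^2 + 8λ + 41 = 0.
Eigenvalues λ = -4 ± 5i (complex conjugate pair).
For λ=-4+5i: an eigenvector is (1,2) - i(1,1) = (1 - i, 2 - i).
A real fundamental pair from Re and Im of e^((-4+5i)t)v: X_1 = e^(-4t)(cos(5t)·(1,2) + sin(5t)·(1,1)), X_2 = e^(-4t)(sin(5t)·(1,2) - cos(5t)·(1,1)).
General solution: c_1X_1 + c_2X_2.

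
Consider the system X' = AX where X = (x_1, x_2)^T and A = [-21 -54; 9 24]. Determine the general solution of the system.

Coefficient matrix A = [[-21, -54], [9, 24]].
Characteristic polynomial det(A - λI) = λ^2 - 3λ - 18 = 0.
Eigenvalues λ = -3, 6.
For λ=-3: (A-λI) row 1 is [-18, -54], so an eigenvector is (-3, 1).
For λ=6: (A-λI) row 1 is [-27, -54], so an eigenvector is (2, -1).
General solution: c_1e^(-3t)(-3,1) + c_2e^(6t)(2,-1).

x_1(t) = -3c_1e^(-3t) + 2c_2e^(6t), x_2(t) = c_1e^(-3t) - c_2e^(6t)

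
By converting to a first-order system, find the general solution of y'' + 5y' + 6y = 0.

y(t) = c_1e^(-2t) + c_2e^(-3t)

Let x_1 = y, x_2 = y'. Then x_1' = x_2 and x_2' = -6x_1 - 5x_2.
A = [[0,1],[-6,-5]]; det(A-λI) = λ^2 + 5λ + 6.
Eigenvalues λ = -2, -3 with eigenvectors (1,-2), (1,-3).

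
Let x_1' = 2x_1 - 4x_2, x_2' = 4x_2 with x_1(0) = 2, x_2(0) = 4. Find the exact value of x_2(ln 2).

64

A = [[2,-4],[0,4]]; eigenvalues λ = 2, 4.
Eigenvectors: (-1,0) for λ=2, (2,-1) for λ=4.
From the initial condition, c_1 = -10, c_2 = -4.
x_2(ln 2) = (-10)(2^2)(0) + (-4)(2^4)(-1) = 64.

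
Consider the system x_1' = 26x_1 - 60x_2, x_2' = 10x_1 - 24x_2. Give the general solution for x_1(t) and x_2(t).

x_1(t) = 2K_1e^(-4t) + 3K_2e^(6t), x_2(t) = K_1e^(-4t) + K_2e^(6t)

Coefficient matrix A = [[26, -60], [10, -24]].
Characteristic polynomial det(A - λI) = λ^2 - 2λ - 24 = 0.
Eigenvalues λ = -4, 6.
For λ=-4: (A-λI) row 1 is [30, -60], so an eigenvector is (2, 1).
For λ=6: (A-λI) row 1 is [20, -60], so an eigenvector is (3, 1).
General solution: K_1e^(-4t)(2,1) + K_2e^(6t)(3,1).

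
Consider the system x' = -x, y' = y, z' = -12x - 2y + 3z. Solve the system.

x(t) = c_1e^(-t), y(t) = c_2e^(t), z(t) = 3c_1e^(-t) + c_2e^(t) + c_3e^(3t)

Coefficient matrix A = [[-1, 0, 0], [0, 1, 0], [-12, -2, 3]].
det(A - λI) = 0 gives eigenvalues λ = -1, 1, 3.
For λ=-1: eigenvector (1,0,3).
For λ=1: eigenvector (0,1,1).
For λ=3: eigenvector (0,0,1).
General solution: c_1e^(-t)(1,0,3) + c_2e^(t)(0,1,1) + c_3e^(3t)(0,0,1).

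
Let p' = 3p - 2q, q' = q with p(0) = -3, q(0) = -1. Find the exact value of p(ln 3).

-57

A = [[3,-2],[0,1]]; eigenvalues λ = 1, 3.
Eigenvectors: (1,1) for λ=1, (-1,0) for λ=3.
From the initial condition, c_1 = -1, c_2 = 2.
p(ln 3) = (-1)(3^1)(1) + (2)(3^3)(-1) = -57.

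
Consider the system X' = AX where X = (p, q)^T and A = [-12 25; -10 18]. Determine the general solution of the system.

Coefficient matrix A = [[-12, 25], [-10, 18]].
Characteristic polynomial det(A - λI) = λ^2 - 6λ + 34 = 0.
Eigenvalues λ = 3 ± 5i (complex conjugate pair).
For λ=3+5i: an eigenvector is (-2,-1) - i(1,1) = (-2 - i, -1 - i).
A real fundamental pair from Re and Im of e^((3+5i)t)v: X_1 = e^(3t)(cos(5t)·(-2,-1) + sin(5t)·(1,1)), X_2 = e^(3t)(sin(5t)·(-2,-1) - cos(5t)·(1,1)).
General solution: K_1X_1 + K_2X_2.

p(t) = K_1e^(3t)sin(5t) - 2K_1e^(3t)cos(5t) - 2K_2e^(3t)sin(5t) - K_2e^(3t)cos(5t), q(t) = K_1e^(3t)sin(5t) - K_1e^(3t)cos(5t) - K_2e^(3t)sin(5t) - K_2e^(3t)cos(5t)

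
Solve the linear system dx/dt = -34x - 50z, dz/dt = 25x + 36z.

Coefficient matrix A = [[-34, -50], [25, 36]].
Characteristic polynomial det(A - λI) = λ^2 - 2λ + 26 = 0.
Eigenvalues λ = 1 ± 5i (complex conjugate pair).
For λ=1+5i: an eigenvector is (1,-1) - i(3,-2) = (1 - 3i, -1 + 2i).
A real fundamental pair from Re and Im of e^((1+5i)t)v: X_1 = e^(t)(cos(5t)·(1,-1) + sin(5t)·(3,-2)), X_2 = e^(t)(sin(5t)·(1,-1) - cos(5t)·(3,-2)).
General solution: K_1X_1 + K_2X_2.

x(t) = 3K_1e^(t)sin(5t) + K_1e^(t)cos(5t) + K_2e^(t)sin(5t) - 3K_2e^(t)cos(5t), z(t) = -2K_1e^(t)sin(5t) - K_1e^(t)cos(5t) - K_2e^(t)sin(5t) + 2K_2e^(t)cos(5t)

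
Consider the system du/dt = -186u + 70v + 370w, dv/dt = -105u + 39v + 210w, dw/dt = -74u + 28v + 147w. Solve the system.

Coefficient matrix A = [[-186, 70, 370], [-105, 39, 210], [-74, 28, 147]].
det(A - λI) = 0 gives eigenvalues λ = 4, -3, -1.
For λ=4: eigenvector (5,3,2).
For λ=-3: eigenvector (10,5,4).
For λ=-1: eigenvector (2,0,1).
General solution: C_1e^(4t)(5,3,2) + C_2e^(-3t)(10,5,4) + C_3e^(-t)(2,0,1).

u(t) = 5C_1e^(4t) + 10C_2e^(-3t) + 2C_3e^(-t), v(t) = 3C_1e^(4t) + 5C_2e^(-3t), w(t) = 2C_1e^(4t) + 4C_2e^(-3t) + C_3e^(-t)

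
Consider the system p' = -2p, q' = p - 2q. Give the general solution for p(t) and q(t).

p(t) = -c_2e^(-2t), q(t) = -c_1e^(-2t) - c_2te^(-2t) - 2c_2e^(-2t)

Coefficient matrix A = [[-2, 0], [1, -2]].
Characteristic polynomial det(A - λI) = λ^2 + 4λ + 4 = 0.
Single eigenvalue λ = -2 with algebraic multiplicity 2.
Eigenvector v = (0,-1); generalized eigenvector w with (A-λI)w=v is (-1,-2).
General solution: e^(-2t)[c_1·v + c_2·(t·v + w)].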